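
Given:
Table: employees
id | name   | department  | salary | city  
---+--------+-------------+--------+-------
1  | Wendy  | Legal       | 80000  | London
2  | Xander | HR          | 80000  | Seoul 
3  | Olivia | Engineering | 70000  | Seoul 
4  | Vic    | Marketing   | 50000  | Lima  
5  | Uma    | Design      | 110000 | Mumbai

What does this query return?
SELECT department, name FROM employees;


Projecting columns: department, name

5 rows:
Legal, Wendy
HR, Xander
Engineering, Olivia
Marketing, Vic
Design, Uma


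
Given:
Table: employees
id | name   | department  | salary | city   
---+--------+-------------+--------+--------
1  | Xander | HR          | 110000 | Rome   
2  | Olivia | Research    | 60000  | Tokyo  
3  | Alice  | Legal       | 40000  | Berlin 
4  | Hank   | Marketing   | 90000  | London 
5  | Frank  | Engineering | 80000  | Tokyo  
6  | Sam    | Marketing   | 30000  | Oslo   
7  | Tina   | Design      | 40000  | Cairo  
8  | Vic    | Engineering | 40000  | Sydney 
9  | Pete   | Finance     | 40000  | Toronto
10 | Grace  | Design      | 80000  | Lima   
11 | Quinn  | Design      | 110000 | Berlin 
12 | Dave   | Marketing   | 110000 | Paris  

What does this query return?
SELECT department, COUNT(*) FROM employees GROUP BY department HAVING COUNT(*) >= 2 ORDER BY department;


Groups with count >= 2:
  Design: 3 -> PASS
  Engineering: 2 -> PASS
  Marketing: 3 -> PASS
  Finance: 1 -> filtered out
  HR: 1 -> filtered out
  Legal: 1 -> filtered out
  Research: 1 -> filtered out


3 groups:
Design, 3
Engineering, 2
Marketing, 3


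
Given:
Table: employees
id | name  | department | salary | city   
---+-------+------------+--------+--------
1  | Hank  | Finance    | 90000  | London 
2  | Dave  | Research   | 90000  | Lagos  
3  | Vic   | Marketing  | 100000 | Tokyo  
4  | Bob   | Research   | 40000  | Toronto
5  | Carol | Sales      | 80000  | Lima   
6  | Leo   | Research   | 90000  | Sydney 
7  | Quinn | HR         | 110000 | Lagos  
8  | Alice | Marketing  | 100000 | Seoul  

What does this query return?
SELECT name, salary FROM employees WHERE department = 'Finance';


Filtering: department = 'Finance'
Matching rows: 1

1 rows:
Hank, 90000


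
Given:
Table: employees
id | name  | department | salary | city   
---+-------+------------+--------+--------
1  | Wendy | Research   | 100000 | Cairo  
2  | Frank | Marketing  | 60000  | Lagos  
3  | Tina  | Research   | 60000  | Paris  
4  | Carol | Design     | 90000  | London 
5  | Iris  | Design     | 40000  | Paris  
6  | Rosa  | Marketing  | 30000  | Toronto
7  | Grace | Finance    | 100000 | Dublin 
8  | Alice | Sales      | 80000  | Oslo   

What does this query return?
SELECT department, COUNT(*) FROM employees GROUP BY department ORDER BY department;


Assigning each row to its department group:
  Wendy -> Research
  Frank -> Marketing
  Tina -> Research
  Carol -> Design
  Iris -> Design
  Rosa -> Marketing
  Grace -> Finance
  Alice -> Sales


5 groups:
Design, 2
Finance, 1
Marketing, 2
Research, 2
Sales, 1


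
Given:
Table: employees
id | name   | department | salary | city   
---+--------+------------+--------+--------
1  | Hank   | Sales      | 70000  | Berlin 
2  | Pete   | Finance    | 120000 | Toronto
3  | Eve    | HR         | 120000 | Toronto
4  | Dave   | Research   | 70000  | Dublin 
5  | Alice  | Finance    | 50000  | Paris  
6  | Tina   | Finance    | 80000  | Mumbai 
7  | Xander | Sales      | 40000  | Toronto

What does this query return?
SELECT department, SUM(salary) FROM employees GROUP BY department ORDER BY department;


Summing salary within each department:
  Finance: 120000 + 50000 + 80000 = 250000
  HR: 120000 = 120000
  Research: 70000 = 70000
  Sales: 70000 + 40000 = 110000


4 groups:
Finance, 250000
HR, 120000
Research, 70000
Sales, 110000


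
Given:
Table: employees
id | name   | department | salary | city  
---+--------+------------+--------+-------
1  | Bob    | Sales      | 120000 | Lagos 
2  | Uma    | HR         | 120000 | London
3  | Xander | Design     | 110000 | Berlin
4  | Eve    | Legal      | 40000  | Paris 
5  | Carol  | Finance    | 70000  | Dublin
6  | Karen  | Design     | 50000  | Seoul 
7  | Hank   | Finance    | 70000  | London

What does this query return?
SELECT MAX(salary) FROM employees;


Salaries: 120000, 120000, 110000, 40000, 70000, 50000, 70000
MAX = 120000

120000


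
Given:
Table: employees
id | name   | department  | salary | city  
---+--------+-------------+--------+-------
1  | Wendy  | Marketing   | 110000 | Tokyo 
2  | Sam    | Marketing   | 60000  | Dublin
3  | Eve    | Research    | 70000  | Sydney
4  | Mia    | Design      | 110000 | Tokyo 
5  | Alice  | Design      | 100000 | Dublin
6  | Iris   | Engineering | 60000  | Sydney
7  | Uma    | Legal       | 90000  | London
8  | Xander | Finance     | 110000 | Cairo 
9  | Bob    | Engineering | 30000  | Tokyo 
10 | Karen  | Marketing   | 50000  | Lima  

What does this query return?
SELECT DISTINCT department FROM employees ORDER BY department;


All 'department' values (row order): Marketing, Marketing, Research, Design, Design, Engineering, Legal, Finance, Engineering, Marketing
Removing duplicates leaves 6 unique value(s).

6 values:
Design
Engineering
Finance
Legal
Marketing
Research


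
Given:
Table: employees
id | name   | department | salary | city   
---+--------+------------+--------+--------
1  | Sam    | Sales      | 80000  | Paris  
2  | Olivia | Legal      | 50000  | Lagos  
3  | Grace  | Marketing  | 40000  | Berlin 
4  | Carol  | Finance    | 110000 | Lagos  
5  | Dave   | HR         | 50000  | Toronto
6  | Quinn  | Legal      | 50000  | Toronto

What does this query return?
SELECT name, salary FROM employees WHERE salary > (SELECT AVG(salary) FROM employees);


Subquery: AVG(salary) = 63333.33
Filtering: salary > 63333.33
  Sam (80000) -> MATCH
  Carol (110000) -> MATCH


2 rows:
Sam, 80000
Carol, 110000


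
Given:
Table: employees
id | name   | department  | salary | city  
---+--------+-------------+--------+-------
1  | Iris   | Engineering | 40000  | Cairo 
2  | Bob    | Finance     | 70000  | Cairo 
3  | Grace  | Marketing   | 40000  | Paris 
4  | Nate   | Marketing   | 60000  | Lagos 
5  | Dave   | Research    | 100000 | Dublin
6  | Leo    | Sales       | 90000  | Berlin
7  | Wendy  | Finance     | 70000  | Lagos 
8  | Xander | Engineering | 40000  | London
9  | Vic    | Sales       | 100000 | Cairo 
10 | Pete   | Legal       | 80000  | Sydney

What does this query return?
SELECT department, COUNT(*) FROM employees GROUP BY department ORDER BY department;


Assigning each row to its department group:
  Iris -> Engineering
  Bob -> Finance
  Grace -> Marketing
  Nate -> Marketing
  Dave -> Research
  Leo -> Sales
  Wendy -> Finance
  Xander -> Engineering
  Vic -> Sales
  Pete -> Legal


6 groups:
Engineering, 2
Finance, 2
Legal, 1
Marketing, 2
Research, 1
Sales, 2


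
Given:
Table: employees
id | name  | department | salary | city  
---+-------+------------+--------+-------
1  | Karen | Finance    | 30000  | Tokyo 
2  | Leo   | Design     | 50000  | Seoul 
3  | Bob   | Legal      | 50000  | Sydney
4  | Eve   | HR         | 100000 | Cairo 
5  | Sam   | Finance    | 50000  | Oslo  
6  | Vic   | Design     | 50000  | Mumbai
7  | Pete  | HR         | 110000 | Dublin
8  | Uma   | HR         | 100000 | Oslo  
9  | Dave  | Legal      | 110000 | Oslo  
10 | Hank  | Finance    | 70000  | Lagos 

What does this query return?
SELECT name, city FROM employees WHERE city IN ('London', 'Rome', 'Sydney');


Filtering: city IN ('London', 'Rome', 'Sydney')
Matching: 1 rows

1 rows:
Bob, Sydney


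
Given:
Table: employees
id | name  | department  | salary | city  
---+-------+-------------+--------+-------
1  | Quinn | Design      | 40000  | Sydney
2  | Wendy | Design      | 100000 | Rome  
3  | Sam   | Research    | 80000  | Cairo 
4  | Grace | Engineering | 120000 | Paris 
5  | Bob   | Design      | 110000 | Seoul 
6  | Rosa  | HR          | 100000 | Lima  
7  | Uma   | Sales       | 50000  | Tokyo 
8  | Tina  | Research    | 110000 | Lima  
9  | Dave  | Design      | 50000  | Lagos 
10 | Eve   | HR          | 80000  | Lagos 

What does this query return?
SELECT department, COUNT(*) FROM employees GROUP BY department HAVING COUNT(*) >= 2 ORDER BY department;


Groups with count >= 2:
  Design: 4 -> PASS
  HR: 2 -> PASS
  Research: 2 -> PASS
  Engineering: 1 -> filtered out
  Sales: 1 -> filtered out


3 groups:
Design, 4
HR, 2
Research, 2


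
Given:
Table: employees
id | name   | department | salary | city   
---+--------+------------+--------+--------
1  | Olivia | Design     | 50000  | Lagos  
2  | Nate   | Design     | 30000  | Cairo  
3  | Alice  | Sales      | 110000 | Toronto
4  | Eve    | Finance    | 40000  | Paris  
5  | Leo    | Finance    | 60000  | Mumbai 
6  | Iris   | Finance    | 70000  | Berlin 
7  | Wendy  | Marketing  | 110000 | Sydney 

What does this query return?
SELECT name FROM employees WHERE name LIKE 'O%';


LIKE 'O%' matches names starting with 'O'
Matching: 1

1 rows:
Olivia


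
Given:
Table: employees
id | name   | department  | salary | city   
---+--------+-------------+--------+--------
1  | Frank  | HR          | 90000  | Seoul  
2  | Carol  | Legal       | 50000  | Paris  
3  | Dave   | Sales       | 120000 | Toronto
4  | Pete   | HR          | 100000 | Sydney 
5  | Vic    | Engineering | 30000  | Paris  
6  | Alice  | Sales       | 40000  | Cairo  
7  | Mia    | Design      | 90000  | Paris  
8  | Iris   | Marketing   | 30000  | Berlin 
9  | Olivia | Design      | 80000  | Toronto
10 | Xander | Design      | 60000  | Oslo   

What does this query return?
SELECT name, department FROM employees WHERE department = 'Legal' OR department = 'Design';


Filtering: department = 'Legal' OR 'Design'
Matching: 4 rows

4 rows:
Carol, Legal
Mia, Design
Olivia, Design
Xander, Design


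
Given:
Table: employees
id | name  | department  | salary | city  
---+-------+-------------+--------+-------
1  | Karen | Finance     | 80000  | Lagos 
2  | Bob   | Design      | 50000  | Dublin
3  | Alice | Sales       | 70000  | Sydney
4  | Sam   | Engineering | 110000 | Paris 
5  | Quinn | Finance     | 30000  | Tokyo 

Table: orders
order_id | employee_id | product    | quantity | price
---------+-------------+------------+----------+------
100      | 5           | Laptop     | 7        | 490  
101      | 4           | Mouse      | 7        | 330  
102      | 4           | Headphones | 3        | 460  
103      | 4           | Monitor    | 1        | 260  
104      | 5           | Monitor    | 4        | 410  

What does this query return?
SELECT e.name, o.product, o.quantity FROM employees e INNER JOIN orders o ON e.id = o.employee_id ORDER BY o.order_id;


Joining employees.id = orders.employee_id:
  employee Quinn (id=5) -> order Laptop
  employee Sam (id=4) -> order Mouse
  employee Sam (id=4) -> order Headphones
  employee Sam (id=4) -> order Monitor
  employee Quinn (id=5) -> order Monitor


5 rows:
Quinn, Laptop, 7
Sam, Mouse, 7
Sam, Headphones, 3
Sam, Monitor, 1
Quinn, Monitor, 4


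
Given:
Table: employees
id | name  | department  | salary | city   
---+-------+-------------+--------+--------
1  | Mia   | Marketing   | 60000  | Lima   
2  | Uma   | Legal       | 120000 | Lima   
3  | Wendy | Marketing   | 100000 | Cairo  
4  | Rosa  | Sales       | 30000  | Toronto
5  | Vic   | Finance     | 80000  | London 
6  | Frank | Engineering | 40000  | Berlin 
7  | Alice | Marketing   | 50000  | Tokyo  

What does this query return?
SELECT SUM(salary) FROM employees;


SUM(salary) = 60000 + 120000 + 100000 + 30000 + 80000 + 40000 + 50000 = 480000

480000


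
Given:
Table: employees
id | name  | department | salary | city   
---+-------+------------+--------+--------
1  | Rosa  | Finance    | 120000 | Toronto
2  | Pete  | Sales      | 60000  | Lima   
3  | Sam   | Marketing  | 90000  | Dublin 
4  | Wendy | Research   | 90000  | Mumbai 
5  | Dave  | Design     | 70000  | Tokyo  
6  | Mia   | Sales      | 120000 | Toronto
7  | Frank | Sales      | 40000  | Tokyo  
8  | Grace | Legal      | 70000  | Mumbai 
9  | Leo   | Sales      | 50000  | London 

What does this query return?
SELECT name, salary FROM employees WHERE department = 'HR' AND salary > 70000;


Filtering: department = 'HR' AND salary > 70000
Matching: 0 rows

Empty result set (0 rows)


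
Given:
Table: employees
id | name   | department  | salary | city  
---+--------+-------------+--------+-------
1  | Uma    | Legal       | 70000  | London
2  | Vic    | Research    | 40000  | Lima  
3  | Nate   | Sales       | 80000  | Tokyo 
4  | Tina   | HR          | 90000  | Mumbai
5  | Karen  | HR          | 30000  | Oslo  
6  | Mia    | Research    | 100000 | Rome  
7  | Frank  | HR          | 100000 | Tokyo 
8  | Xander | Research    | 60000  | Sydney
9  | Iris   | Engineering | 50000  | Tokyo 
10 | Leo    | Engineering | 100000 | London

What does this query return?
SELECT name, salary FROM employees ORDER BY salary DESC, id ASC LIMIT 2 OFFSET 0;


Sort by salary DESC (id ASC tiebreak), then skip 0 and take 2
Rows 1 through 2

2 rows:
Mia, 100000
Frank, 100000


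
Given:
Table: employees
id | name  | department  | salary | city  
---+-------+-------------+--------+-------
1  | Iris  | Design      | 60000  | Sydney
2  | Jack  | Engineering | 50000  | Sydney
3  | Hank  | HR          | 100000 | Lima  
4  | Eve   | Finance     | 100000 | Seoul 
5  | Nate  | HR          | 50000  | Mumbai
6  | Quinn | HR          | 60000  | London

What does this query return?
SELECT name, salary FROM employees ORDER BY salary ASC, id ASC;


Sorting by salary ASC, then id ASC for ties

6 rows:
Jack, 50000
Nate, 50000
Iris, 60000
Quinn, 60000
Hank, 100000
Eve, 100000


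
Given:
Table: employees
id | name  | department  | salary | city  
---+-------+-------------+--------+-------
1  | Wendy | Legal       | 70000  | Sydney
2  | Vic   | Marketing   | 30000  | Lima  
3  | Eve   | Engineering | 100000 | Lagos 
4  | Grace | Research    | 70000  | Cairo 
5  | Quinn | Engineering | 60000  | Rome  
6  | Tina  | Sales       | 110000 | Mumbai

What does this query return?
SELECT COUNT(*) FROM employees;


COUNT(*) counts all rows

6


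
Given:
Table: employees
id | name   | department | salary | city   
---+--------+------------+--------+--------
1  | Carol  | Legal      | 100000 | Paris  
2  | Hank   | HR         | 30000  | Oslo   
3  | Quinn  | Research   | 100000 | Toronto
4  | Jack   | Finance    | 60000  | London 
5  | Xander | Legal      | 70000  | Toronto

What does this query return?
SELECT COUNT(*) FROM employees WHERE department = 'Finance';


Counting rows where department = 'Finance'
  Jack -> MATCH


1


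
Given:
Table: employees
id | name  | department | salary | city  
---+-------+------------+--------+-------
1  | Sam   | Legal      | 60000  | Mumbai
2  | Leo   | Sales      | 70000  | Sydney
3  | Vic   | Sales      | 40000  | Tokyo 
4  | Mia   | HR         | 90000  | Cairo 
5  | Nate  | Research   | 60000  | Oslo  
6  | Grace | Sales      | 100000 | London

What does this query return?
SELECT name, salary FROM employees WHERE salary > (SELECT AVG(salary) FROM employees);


Subquery: AVG(salary) = 70000.0
Filtering: salary > 70000.0
  Mia (90000) -> MATCH
  Grace (100000) -> MATCH


2 rows:
Mia, 90000
Grace, 100000


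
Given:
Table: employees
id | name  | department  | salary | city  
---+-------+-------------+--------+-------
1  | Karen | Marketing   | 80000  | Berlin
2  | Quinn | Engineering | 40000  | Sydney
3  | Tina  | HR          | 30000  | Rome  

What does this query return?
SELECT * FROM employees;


SELECT * returns all 3 rows with all columns

3 rows:
1, Karen, Marketing, 80000, Berlin
2, Quinn, Engineering, 40000, Sydney
3, Tina, HR, 30000, Rome


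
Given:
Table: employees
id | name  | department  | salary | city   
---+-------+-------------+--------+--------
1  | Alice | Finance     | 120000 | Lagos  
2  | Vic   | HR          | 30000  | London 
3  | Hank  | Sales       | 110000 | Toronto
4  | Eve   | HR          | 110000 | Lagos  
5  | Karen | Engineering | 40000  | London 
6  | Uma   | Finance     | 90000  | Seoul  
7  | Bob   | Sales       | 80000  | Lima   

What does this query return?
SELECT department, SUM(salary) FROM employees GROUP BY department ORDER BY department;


Summing salary within each department:
  Engineering: 40000 = 40000
  Finance: 120000 + 90000 = 210000
  HR: 30000 + 110000 = 140000
  Sales: 110000 + 80000 = 190000


4 groups:
Engineering, 40000
Finance, 210000
HR, 140000
Sales, 190000


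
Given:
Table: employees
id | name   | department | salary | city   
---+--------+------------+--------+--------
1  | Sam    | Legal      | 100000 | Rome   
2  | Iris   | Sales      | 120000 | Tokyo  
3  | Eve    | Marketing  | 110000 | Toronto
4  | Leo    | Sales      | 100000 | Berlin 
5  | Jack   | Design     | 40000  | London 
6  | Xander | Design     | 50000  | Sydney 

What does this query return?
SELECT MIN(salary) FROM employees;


Salaries: 100000, 120000, 110000, 100000, 40000, 50000
MIN = 40000

40000


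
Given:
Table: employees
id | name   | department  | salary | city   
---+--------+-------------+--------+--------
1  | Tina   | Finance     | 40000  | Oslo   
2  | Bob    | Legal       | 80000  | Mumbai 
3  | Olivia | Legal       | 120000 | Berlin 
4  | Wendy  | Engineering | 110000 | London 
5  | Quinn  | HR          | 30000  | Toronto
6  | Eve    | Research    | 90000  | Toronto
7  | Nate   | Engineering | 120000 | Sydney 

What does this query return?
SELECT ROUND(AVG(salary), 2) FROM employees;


SUM(salary) = 590000
COUNT = 7
ROUND(AVG, 2) = ROUND(590000 / 7, 2) = 84285.71

84285.71


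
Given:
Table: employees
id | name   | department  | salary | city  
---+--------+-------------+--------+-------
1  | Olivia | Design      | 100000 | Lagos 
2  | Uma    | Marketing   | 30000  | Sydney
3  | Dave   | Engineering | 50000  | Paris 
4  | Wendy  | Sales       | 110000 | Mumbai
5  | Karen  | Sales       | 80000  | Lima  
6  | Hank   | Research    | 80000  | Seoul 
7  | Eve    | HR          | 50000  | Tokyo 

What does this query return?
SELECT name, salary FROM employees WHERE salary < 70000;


Filtering: salary < 70000
Matching: 3 rows

3 rows:
Uma, 30000
Dave, 50000
Eve, 50000


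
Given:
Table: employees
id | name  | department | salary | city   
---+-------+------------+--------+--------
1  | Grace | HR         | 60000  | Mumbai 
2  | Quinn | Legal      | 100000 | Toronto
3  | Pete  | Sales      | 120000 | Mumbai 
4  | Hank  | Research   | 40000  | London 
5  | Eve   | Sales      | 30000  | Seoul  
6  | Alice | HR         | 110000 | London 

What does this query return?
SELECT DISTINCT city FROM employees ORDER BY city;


All 'city' values (row order): Mumbai, Toronto, Mumbai, London, Seoul, London
Removing duplicates leaves 4 unique value(s).

4 values:
London
Mumbai
Seoul
Toronto


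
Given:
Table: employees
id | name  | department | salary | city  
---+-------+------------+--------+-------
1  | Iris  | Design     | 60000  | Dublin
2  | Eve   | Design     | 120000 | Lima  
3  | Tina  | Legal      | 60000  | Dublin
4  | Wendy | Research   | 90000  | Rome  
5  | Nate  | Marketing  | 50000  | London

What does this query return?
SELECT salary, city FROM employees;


Projecting columns: salary, city

5 rows:
60000, Dublin
120000, Lima
60000, Dublin
90000, Rome
50000, London


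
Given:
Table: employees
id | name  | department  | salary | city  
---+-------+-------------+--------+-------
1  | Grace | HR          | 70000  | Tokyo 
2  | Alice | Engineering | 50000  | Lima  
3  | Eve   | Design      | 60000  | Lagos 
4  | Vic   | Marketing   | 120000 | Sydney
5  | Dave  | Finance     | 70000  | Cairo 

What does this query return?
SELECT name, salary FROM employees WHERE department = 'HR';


Filtering: department = 'HR'
Matching rows: 1

1 rows:
Grace, 70000


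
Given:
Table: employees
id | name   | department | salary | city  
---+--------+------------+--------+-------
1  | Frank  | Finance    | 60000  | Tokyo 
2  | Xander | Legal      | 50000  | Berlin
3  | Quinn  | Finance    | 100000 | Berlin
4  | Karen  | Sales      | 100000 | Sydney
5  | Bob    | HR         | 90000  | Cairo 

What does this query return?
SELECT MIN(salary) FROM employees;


Salaries: 60000, 50000, 100000, 100000, 90000
MIN = 50000

50000


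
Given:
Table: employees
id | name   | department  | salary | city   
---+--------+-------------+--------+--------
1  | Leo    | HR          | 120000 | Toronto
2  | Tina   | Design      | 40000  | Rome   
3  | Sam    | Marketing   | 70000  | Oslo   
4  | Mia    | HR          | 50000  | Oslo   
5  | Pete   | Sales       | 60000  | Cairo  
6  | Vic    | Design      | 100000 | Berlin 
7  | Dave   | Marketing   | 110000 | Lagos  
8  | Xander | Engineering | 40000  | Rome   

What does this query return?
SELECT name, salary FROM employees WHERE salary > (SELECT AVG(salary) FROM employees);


Subquery: AVG(salary) = 73750.0
Filtering: salary > 73750.0
  Leo (120000) -> MATCH
  Vic (100000) -> MATCH
  Dave (110000) -> MATCH


3 rows:
Leo, 120000
Vic, 100000
Dave, 110000


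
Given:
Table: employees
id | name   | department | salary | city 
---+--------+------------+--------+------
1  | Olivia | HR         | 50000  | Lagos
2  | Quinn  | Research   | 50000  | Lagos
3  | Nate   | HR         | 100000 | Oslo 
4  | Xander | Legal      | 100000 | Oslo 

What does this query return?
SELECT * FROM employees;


SELECT * returns all 4 rows with all columns

4 rows:
1, Olivia, HR, 50000, Lagos
2, Quinn, Research, 50000, Lagos
3, Nate, HR, 100000, Oslo
4, Xander, Legal, 100000, Oslo


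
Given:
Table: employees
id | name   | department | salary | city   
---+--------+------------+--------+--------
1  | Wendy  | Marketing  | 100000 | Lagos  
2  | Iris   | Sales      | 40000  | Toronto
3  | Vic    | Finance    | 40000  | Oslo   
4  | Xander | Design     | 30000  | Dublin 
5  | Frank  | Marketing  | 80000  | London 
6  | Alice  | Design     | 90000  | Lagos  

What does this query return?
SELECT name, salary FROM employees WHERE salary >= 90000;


Filtering: salary >= 90000
Matching: 2 rows

2 rows:
Wendy, 100000
Alice, 90000


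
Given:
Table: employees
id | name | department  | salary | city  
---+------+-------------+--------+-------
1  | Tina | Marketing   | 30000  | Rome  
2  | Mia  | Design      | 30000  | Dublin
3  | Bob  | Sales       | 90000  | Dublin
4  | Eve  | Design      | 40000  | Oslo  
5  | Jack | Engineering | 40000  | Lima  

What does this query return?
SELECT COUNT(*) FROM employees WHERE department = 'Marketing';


Counting rows where department = 'Marketing'
  Tina -> MATCH


1


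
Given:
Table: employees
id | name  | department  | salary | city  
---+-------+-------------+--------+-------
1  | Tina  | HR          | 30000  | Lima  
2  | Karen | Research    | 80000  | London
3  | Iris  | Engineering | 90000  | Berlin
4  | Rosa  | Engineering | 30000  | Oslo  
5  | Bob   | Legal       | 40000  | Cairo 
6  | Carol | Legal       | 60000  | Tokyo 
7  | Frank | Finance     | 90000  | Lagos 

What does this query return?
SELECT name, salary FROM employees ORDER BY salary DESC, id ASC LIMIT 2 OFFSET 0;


Sort by salary DESC (id ASC tiebreak), then skip 0 and take 2
Rows 1 through 2

2 rows:
Iris, 90000
Frank, 90000


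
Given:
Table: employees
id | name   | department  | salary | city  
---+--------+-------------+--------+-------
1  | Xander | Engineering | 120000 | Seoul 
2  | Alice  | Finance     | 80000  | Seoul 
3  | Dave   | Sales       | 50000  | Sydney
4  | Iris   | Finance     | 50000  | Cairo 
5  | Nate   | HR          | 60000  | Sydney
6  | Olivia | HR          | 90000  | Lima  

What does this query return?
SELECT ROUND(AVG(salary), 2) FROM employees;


SUM(salary) = 450000
COUNT = 6
ROUND(AVG, 2) = ROUND(450000 / 6, 2) = 75000.0

75000.0


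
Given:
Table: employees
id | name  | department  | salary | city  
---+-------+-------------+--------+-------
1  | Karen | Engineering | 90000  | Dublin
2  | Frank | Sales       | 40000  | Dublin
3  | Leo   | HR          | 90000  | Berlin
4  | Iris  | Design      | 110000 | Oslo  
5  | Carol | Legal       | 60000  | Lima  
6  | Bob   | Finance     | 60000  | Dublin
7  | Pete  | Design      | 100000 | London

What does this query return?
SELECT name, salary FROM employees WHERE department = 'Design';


Filtering: department = 'Design'
Matching rows: 2

2 rows:
Iris, 110000
Pete, 100000


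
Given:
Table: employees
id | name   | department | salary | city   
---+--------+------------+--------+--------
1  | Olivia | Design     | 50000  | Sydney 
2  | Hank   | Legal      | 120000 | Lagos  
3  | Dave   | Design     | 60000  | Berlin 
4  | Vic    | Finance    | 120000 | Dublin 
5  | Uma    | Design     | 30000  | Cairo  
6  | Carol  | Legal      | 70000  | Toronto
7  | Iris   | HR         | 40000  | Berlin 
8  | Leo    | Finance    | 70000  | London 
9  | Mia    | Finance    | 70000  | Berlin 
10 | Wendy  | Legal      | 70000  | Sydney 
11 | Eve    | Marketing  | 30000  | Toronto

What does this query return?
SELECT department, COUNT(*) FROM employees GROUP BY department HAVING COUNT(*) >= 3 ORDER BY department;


Groups with count >= 3:
  Design: 3 -> PASS
  Finance: 3 -> PASS
  Legal: 3 -> PASS
  HR: 1 -> filtered out
  Marketing: 1 -> filtered out


3 groups:
Design, 3
Finance, 3
Legal, 3


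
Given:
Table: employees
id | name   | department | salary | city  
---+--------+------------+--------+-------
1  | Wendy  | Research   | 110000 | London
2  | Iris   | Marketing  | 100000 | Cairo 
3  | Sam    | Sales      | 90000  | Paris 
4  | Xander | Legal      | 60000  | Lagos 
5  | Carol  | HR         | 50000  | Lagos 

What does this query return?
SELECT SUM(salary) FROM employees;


SUM(salary) = 110000 + 100000 + 90000 + 60000 + 50000 = 410000

410000


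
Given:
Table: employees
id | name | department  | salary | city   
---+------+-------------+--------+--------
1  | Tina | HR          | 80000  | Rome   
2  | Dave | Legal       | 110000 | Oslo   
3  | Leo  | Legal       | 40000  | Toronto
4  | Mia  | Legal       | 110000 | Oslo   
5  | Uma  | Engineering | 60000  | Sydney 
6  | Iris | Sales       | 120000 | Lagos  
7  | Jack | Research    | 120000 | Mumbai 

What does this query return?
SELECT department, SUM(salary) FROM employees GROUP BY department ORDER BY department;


Summing salary within each department:
  Engineering: 60000 = 60000
  HR: 80000 = 80000
  Legal: 110000 + 40000 + 110000 = 260000
  Research: 120000 = 120000
  Sales: 120000 = 120000


5 groups:
Engineering, 60000
HR, 80000
Legal, 260000
Research, 120000
Sales, 120000


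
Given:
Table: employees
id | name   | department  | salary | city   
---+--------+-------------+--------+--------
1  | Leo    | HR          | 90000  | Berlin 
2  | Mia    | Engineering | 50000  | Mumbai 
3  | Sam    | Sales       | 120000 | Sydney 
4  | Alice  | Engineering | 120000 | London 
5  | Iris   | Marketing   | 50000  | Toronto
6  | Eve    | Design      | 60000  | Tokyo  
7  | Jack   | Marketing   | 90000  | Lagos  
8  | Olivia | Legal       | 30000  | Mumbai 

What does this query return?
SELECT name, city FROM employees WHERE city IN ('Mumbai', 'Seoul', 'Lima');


Filtering: city IN ('Mumbai', 'Seoul', 'Lima')
Matching: 2 rows

2 rows:
Mia, Mumbai
Olivia, Mumbai


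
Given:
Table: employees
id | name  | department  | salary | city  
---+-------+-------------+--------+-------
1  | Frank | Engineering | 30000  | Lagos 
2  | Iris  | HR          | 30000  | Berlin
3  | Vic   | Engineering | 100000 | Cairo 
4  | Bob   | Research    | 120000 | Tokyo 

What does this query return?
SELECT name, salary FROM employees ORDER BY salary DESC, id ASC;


Sorting by salary DESC, then id ASC for ties

4 rows:
Bob, 120000
Vic, 100000
Frank, 30000
Iris, 30000


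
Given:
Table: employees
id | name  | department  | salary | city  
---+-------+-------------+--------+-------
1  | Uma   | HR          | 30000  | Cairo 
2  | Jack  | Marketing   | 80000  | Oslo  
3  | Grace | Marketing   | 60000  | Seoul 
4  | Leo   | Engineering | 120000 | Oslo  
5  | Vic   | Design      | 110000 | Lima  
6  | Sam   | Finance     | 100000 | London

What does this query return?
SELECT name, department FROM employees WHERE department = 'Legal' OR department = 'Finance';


Filtering: department = 'Legal' OR 'Finance'
Matching: 1 rows

1 rows:
Sam, Finance


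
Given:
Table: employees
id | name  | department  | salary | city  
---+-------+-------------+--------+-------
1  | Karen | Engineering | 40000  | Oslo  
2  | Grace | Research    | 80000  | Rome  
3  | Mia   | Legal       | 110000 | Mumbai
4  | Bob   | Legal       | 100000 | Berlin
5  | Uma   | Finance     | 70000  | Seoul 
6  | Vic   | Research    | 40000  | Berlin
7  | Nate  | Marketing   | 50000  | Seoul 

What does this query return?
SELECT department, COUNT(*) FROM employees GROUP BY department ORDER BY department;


Assigning each row to its department group:
  Karen -> Engineering
  Grace -> Research
  Mia -> Legal
  Bob -> Legal
  Uma -> Finance
  Vic -> Research
  Nate -> Marketing


5 groups:
Engineering, 1
Finance, 1
Legal, 2
Marketing, 1
Research, 2


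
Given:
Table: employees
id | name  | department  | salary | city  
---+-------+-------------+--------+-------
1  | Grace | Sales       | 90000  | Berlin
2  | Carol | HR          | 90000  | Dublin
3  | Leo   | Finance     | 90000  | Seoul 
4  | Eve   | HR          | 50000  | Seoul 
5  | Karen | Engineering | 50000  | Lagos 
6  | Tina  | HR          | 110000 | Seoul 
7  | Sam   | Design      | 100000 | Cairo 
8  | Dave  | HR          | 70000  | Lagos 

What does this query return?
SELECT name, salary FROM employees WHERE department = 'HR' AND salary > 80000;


Filtering: department = 'HR' AND salary > 80000
Matching: 2 rows

2 rows:
Carol, 90000
Tina, 110000


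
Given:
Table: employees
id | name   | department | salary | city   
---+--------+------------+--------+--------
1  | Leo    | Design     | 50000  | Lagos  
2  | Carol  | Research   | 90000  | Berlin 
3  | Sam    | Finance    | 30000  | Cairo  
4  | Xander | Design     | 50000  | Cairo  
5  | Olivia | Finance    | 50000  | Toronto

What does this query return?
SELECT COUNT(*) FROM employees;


COUNT(*) counts all rows

5


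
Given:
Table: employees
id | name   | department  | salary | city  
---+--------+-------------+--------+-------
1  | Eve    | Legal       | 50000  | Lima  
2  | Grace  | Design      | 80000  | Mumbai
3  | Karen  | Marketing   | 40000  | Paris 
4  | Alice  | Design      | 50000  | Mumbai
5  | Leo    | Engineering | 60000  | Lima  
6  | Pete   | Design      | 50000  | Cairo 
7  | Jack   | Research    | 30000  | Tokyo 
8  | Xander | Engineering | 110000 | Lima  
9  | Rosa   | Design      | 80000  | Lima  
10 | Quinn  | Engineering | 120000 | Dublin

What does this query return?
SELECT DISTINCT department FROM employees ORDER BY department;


All 'department' values (row order): Legal, Design, Marketing, Design, Engineering, Design, Research, Engineering, Design, Engineering
Removing duplicates leaves 5 unique value(s).

5 values:
Design
Engineering
Legal
Marketing
Research


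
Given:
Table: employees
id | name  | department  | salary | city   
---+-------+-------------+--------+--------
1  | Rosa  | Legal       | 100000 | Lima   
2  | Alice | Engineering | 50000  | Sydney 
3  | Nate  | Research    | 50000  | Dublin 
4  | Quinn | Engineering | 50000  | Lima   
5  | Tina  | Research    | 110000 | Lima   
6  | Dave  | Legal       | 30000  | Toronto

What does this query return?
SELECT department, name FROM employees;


Projecting columns: department, name

6 rows:
Legal, Rosa
Engineering, Alice
Research, Nate
Engineering, Quinn
Research, Tina
Legal, Dave


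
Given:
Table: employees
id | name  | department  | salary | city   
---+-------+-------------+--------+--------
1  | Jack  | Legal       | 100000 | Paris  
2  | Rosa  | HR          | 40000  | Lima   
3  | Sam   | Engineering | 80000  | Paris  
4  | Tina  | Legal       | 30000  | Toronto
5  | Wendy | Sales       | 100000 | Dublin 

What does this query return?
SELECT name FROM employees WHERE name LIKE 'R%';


LIKE 'R%' matches names starting with 'R'
Matching: 1

1 rows:
Rosa


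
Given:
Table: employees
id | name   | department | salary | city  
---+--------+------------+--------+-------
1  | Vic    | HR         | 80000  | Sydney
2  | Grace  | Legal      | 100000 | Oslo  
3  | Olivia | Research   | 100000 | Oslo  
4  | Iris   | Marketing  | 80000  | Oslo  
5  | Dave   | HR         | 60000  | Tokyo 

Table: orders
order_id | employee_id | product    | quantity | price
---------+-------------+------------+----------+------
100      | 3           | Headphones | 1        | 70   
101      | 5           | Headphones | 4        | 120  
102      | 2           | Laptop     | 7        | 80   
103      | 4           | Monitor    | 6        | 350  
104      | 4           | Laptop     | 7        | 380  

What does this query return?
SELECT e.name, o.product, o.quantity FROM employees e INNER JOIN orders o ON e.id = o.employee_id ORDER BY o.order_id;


Joining employees.id = orders.employee_id:
  employee Olivia (id=3) -> order Headphones
  employee Dave (id=5) -> order Headphones
  employee Grace (id=2) -> order Laptop
  employee Iris (id=4) -> order Monitor
  employee Iris (id=4) -> order Laptop


5 rows:
Olivia, Headphones, 1
Dave, Headphones, 4
Grace, Laptop, 7
Iris, Monitor, 6
Iris, Laptop, 7


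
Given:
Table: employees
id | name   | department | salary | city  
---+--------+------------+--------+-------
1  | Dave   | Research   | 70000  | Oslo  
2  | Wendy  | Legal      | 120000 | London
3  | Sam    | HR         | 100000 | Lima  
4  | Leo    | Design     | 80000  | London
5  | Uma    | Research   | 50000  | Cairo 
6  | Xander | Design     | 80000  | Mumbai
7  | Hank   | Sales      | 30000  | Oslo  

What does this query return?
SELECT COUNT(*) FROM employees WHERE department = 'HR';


Counting rows where department = 'HR'
  Sam -> MATCH


1


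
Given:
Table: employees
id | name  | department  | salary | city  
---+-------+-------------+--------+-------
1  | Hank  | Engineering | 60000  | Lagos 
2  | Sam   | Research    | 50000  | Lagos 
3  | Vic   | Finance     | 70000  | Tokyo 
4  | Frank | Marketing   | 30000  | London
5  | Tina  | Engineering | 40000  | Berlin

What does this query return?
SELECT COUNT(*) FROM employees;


COUNT(*) counts all rows

5


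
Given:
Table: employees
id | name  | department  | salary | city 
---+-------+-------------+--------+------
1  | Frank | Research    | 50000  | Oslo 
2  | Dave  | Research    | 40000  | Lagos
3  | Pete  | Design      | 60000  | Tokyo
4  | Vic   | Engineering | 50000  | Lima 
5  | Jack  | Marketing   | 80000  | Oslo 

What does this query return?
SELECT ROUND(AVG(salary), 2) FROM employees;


SUM(salary) = 280000
COUNT = 5
ROUND(AVG, 2) = ROUND(280000 / 5, 2) = 56000.0

56000.0


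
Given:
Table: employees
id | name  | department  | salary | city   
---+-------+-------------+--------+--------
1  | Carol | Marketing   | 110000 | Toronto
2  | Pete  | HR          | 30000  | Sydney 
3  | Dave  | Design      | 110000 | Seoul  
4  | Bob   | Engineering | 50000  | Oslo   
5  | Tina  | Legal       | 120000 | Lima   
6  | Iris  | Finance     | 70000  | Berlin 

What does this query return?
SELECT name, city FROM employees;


Projecting columns: name, city

6 rows:
Carol, Toronto
Pete, Sydney
Dave, Seoul
Bob, Oslo
Tina, Lima
Iris, Berlin


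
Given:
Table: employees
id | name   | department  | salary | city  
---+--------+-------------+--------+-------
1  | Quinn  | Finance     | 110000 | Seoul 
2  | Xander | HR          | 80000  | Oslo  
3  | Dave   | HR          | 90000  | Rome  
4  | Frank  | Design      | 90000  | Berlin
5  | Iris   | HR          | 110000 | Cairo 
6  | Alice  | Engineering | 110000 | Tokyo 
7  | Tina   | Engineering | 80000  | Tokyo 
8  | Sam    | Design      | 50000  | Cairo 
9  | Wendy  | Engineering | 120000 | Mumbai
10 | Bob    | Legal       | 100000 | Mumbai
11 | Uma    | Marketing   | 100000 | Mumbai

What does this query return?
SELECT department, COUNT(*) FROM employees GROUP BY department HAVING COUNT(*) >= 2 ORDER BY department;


Groups with count >= 2:
  Design: 2 -> PASS
  Engineering: 3 -> PASS
  HR: 3 -> PASS
  Finance: 1 -> filtered out
  Legal: 1 -> filtered out
  Marketing: 1 -> filtered out


3 groups:
Design, 2
Engineering, 3
HR, 3


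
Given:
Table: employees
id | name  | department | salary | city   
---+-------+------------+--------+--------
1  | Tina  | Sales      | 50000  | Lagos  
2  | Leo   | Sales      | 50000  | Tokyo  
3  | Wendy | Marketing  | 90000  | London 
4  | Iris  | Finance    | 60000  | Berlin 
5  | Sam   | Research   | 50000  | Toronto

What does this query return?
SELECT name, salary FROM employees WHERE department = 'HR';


Filtering: department = 'HR'
Matching rows: 0

Empty result set (0 rows)


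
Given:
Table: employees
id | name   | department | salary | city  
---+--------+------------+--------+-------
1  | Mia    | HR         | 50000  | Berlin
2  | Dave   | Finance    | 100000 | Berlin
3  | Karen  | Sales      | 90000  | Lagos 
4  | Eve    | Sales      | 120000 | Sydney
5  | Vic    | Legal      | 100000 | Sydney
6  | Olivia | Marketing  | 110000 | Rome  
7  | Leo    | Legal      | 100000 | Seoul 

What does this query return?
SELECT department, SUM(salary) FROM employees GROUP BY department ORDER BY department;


Summing salary within each department:
  Finance: 100000 = 100000
  HR: 50000 = 50000
  Legal: 100000 + 100000 = 200000
  Marketing: 110000 = 110000
  Sales: 90000 + 120000 = 210000


5 groups:
Finance, 100000
HR, 50000
Legal, 200000
Marketing, 110000
Sales, 210000


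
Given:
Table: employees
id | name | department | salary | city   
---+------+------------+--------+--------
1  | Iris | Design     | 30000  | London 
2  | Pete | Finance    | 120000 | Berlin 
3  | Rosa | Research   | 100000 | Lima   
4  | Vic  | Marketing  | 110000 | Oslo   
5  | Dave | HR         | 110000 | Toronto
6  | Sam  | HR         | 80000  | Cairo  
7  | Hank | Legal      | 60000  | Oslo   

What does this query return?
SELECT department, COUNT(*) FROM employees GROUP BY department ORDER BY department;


Assigning each row to its department group:
  Iris -> Design
  Pete -> Finance
  Rosa -> Research
  Vic -> Marketing
  Dave -> HR
  Sam -> HR
  Hank -> Legal


6 groups:
Design, 1
Finance, 1
HR, 2
Legal, 1
Marketing, 1
Research, 1


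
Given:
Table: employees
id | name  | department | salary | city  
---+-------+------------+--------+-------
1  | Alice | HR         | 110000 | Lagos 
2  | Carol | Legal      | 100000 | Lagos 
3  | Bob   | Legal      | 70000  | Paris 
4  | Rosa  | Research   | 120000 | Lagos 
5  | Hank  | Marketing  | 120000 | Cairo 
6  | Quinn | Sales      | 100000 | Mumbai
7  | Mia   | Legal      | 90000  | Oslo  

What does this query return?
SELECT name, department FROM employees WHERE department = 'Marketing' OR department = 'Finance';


Filtering: department = 'Marketing' OR 'Finance'
Matching: 1 rows

1 rows:
Hank, Marketing


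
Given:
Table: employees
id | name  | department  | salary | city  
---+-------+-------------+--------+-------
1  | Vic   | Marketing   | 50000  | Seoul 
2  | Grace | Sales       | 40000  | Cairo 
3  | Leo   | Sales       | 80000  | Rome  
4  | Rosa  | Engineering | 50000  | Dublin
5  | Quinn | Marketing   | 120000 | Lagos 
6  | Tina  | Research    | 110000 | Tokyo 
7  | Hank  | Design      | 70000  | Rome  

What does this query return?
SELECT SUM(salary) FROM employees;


SUM(salary) = 50000 + 40000 + 80000 + 50000 + 120000 + 110000 + 70000 = 520000

520000


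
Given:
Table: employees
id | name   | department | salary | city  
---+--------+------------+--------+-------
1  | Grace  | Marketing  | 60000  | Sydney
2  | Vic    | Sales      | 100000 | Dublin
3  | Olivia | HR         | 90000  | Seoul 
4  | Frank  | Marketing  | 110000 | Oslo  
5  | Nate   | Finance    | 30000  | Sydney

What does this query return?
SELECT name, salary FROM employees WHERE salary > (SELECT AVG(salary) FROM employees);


Subquery: AVG(salary) = 78000.0
Filtering: salary > 78000.0
  Vic (100000) -> MATCH
  Olivia (90000) -> MATCH
  Frank (110000) -> MATCH


3 rows:
Vic, 100000
Olivia, 90000
Frank, 110000
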